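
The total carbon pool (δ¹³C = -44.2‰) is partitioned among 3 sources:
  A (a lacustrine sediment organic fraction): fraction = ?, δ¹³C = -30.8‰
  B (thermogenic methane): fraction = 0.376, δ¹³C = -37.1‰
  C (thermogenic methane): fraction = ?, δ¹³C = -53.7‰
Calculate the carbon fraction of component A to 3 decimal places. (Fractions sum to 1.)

0.142

Let f_A and f_C be the unknown fractions; fractions sum to 1 so f_A + f_C = 0.624.
Mass balance: Σ fᵢ·δᵢ = δ_bulk ⇒ f_A·(-30.8) + f_C·(-53.7) = -44.2 − (-13.950) = -30.250
Substitute f_C = 0.624 − f_A:
f_A·(-30.8 − -53.7) = -30.250 − 0.624×(-53.7) = 3.258
f_A = 3.258 / 22.9 = 0.1423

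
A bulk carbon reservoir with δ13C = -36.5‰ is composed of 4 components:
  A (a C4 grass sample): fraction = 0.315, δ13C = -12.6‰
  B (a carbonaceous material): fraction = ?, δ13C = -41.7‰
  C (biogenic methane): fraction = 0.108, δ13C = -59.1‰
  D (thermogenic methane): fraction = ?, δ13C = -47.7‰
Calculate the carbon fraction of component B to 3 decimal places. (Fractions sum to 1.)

0.229

Let f_B and f_D be the unknown fractions; fractions sum to 1 so f_B + f_D = 0.577.
Mass balance: Σ fᵢ·δᵢ = δ_bulk ⇒ f_B·(-41.7) + f_D·(-47.7) = -36.5 − (-10.352) = -26.148
Substitute f_D = 0.577 − f_B:
f_B·(-41.7 − -47.7) = -26.148 − 0.577×(-47.7) = 1.375
f_B = 1.375 / 6.0 = 0.2291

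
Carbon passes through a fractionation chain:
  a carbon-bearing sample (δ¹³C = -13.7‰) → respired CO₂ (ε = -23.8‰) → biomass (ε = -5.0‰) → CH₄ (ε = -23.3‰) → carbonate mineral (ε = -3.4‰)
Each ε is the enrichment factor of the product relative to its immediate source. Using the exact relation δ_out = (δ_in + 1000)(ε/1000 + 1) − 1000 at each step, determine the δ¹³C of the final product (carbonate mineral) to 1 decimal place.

step 1: δ = (-13.70 + 1000)·(-23.8/1000 + 1) − 1000 = -37.17‰
step 2: δ = (-37.17 + 1000)·(-5.0/1000 + 1) − 1000 = -41.99‰
step 3: δ = (-41.99 + 1000)·(-23.3/1000 + 1) − 1000 = -64.31‰
step 4: δ = (-64.31 + 1000)·(-3.4/1000 + 1) − 1000 = -67.49‰

-67.5‰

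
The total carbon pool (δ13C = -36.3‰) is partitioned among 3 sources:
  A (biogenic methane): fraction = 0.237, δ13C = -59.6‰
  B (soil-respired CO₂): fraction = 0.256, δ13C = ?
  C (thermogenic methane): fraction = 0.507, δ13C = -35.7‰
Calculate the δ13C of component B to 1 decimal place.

Isotope mass balance: δ_bulk = Σ fᵢ·δᵢ.
-36.3 = 0.237×(-59.6) + 0.256×δ_B + 0.507×(-35.7)
0.256·δ_B = -36.3 − (-32.225) = -4.075
δ_B = -4.075 / 0.256 = -15.92‰

-15.9‰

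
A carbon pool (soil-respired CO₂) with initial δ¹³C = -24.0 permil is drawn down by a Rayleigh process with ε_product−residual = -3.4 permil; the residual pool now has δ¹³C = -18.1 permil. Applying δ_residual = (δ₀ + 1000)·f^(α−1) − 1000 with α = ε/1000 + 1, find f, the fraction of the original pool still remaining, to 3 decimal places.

α − 1 = ε/1000 = -0.0034
(δ_res + 1000)/(δ₀ + 1000) = (-18.1 + 1000)/(-24.0 + 1000) = 981.9/976.0 = 1.006045
f = 1.006045^(1/-0.0034) = exp(ln(1.006045)/-0.0034) = exp(0.00603/-0.0034)
f = exp(-1.7726) = 0.1699

0.170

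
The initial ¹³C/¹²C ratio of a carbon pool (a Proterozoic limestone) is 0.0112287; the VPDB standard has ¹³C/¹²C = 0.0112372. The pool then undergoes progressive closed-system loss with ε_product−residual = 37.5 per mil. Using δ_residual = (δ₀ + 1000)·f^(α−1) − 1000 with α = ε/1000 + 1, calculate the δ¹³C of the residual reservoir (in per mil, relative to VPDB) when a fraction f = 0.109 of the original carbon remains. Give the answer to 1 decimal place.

δ₀ = (0.0112287/0.0112372 − 1)×1000 = (0.999244 − 1)×1000 = -0.756 per mil
α − 1 = ε/1000 = 0.0375
f^(α−1) = 0.109^(0.0375) = 0.920245
δ_res = (-0.756 + 1000) × 0.920245 − 1000 = 919.549 − 1000 = -80.45 per mil

-80.5 per mil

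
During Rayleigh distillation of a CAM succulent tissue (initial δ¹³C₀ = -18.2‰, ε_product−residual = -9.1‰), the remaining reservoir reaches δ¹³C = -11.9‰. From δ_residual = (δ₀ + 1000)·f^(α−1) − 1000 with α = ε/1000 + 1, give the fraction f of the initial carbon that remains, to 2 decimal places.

0.50

α − 1 = ε/1000 = -0.0091
(δ_res + 1000)/(δ₀ + 1000) = (-11.9 + 1000)/(-18.2 + 1000) = 988.1/981.8 = 1.006417
f = 1.006417^(1/-0.0091) = exp(ln(1.006417)/-0.0091) = exp(0.00640/-0.0091)
f = exp(-0.7029) = 0.4952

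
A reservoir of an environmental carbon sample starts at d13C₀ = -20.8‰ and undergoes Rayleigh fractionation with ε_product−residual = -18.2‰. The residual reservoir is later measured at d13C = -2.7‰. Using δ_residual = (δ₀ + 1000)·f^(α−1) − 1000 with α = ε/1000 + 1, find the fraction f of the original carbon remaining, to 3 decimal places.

α − 1 = ε/1000 = -0.0182
(δ_res + 1000)/(δ₀ + 1000) = (-2.7 + 1000)/(-20.8 + 1000) = 997.3/979.2 = 1.018484
f = 1.018484^(1/-0.0182) = exp(ln(1.018484)/-0.0182) = exp(0.01832/-0.0182)
f = exp(-1.0064) = 0.3655

0.366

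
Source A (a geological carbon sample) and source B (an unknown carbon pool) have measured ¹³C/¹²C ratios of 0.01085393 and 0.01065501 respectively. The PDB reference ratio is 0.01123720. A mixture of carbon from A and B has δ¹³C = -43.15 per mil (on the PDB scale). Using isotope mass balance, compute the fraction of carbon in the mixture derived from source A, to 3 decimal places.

δ_A = (0.01085393/0.01123720 − 1)×1000 = (0.965893 − 1)×1000 = -34.107 per mil
δ_B = (0.01065501/0.01123720 − 1)×1000 = (0.948191 − 1)×1000 = -51.809 per mil
f_A = (δ_mix − δ_B)/(δ_A − δ_B) = (-43.15 − (-51.809))/(-34.107 − (-51.809))
f_A = 8.659 / 17.702 = 0.4892

0.489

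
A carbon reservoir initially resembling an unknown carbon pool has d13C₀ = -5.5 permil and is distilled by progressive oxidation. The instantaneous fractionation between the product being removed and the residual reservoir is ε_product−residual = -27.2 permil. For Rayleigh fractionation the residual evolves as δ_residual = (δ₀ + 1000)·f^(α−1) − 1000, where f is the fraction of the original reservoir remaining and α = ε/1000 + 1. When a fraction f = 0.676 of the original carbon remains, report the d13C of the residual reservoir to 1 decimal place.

5.1 permil

Rayleigh residual: δ_res = (δ₀ + 1000)·f^(α−1) − 1000
α = ε/1000 + 1 = 0.97280, so α − 1 = -0.02720
f^(α−1) = 0.676^(-0.02720) = 1.010707
δ_res = (-5.5 + 1000) × 1.010707 − 1000 = 1005.149 − 1000 = 5.15 permil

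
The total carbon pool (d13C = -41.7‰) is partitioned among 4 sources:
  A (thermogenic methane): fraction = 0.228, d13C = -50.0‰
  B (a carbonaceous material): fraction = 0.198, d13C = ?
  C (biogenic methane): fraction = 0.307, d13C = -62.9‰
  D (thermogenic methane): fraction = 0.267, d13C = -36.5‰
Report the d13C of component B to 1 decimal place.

Isotope mass balance: δ_bulk = Σ fᵢ·δᵢ.
-41.7 = 0.228×(-50.0) + 0.198×δ_B + 0.307×(-62.9) + 0.267×(-36.5)
0.198·δ_B = -41.7 − (-40.456) = -1.244
δ_B = -1.244 / 0.198 = -6.28‰

-6.3‰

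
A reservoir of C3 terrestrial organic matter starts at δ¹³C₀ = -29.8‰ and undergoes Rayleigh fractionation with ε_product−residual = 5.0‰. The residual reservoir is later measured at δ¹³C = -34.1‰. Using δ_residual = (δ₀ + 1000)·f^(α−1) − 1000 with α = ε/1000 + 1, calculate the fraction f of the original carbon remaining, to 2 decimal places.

0.41

α − 1 = ε/1000 = 0.0050
(δ_res + 1000)/(δ₀ + 1000) = (-34.1 + 1000)/(-29.8 + 1000) = 965.9/970.2 = 0.995568
f = 0.995568^(1/0.0050) = exp(ln(0.995568)/0.0050) = exp(-0.00444/0.0050)
f = exp(-0.8884) = 0.4113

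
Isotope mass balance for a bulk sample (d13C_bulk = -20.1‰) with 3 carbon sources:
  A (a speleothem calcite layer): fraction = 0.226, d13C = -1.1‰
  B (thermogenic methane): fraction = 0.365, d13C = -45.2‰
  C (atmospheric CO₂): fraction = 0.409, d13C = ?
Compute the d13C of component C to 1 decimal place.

-8.2‰

Isotope mass balance: δ_bulk = Σ fᵢ·δᵢ.
-20.1 = 0.226×(-1.1) + 0.365×(-45.2) + 0.409×δ_C
0.409·δ_C = -20.1 − (-16.747) = -3.353
δ_C = -3.353 / 0.409 = -8.20‰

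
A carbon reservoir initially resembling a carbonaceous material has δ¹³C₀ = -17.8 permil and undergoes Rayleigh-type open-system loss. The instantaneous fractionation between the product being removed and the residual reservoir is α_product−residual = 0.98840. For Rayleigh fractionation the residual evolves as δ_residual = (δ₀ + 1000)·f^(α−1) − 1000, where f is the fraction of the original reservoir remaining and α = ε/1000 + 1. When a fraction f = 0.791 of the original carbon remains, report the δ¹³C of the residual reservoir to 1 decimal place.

Rayleigh residual: δ_res = (δ₀ + 1000)·f^(α−1) − 1000
α − 1 = -0.01160
f^(α−1) = 0.791^(-0.01160) = 1.002723
δ_res = (-17.8 + 1000) × 1.002723 − 1000 = 984.875 − 1000 = -15.13 permil

-15.1 permil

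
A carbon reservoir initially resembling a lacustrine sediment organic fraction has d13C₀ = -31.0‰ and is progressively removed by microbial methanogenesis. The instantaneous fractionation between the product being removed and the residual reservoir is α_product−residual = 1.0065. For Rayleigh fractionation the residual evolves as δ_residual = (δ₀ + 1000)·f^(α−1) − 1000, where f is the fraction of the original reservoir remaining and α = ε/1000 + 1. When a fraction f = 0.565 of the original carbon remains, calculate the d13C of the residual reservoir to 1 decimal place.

-34.6‰

Rayleigh residual: δ_res = (δ₀ + 1000)·f^(α−1) − 1000
α − 1 = 0.00650
f^(α−1) = 0.565^(0.00650) = 0.996296
δ_res = (-31.0 + 1000) × 0.996296 − 1000 = 965.411 − 1000 = -34.59‰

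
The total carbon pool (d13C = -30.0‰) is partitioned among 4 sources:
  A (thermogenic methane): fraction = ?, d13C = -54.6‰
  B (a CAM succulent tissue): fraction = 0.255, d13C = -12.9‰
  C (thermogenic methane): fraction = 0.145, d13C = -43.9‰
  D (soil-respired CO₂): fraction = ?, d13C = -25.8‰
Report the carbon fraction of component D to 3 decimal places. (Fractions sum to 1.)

0.431

Let f_D and f_A be the unknown fractions; fractions sum to 1 so f_D + f_A = 0.600.
Mass balance: Σ fᵢ·δᵢ = δ_bulk ⇒ f_D·(-25.8) + f_A·(-54.6) = -30.0 − (-9.655) = -20.345
Substitute f_A = 0.600 − f_D:
f_D·(-25.8 − -54.6) = -20.345 − 0.600×(-54.6) = 12.415
f_D = 12.415 / 28.8 = 0.4311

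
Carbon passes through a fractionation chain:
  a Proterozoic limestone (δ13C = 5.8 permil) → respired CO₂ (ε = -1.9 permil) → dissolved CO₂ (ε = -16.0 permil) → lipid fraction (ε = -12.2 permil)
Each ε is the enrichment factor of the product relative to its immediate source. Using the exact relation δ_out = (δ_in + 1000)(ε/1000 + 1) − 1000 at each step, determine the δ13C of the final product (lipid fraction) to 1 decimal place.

-24.2 permil

step 1: δ = (5.80 + 1000)·(-1.9/1000 + 1) − 1000 = 3.89 permil
step 2: δ = (3.89 + 1000)·(-16.0/1000 + 1) − 1000 = -12.17 permil
step 3: δ = (-12.17 + 1000)·(-12.2/1000 + 1) − 1000 = -24.22 permil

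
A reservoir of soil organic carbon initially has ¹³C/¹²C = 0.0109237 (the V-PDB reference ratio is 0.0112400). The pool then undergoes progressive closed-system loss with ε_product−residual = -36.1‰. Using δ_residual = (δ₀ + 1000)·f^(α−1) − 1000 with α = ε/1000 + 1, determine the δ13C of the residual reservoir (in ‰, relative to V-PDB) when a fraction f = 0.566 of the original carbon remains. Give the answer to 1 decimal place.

δ₀ = (0.0109237/0.0112400 − 1)×1000 = (0.971859 − 1)×1000 = -28.141‰
α − 1 = ε/1000 = -0.0361
f^(α−1) = 0.566^(-0.0361) = 1.020759
δ_res = (-28.141 + 1000) × 1.020759 − 1000 = 992.035 − 1000 = -7.97‰

-8.0‰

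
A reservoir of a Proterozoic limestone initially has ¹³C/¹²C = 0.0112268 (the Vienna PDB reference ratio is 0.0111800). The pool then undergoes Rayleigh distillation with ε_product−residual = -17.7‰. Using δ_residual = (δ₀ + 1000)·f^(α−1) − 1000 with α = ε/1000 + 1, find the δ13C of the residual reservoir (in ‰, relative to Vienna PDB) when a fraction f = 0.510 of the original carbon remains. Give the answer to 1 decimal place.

δ₀ = (0.0112268/0.0111800 − 1)×1000 = (1.004186 − 1)×1000 = 4.186‰
α − 1 = ε/1000 = -0.0177
f^(α−1) = 0.510^(-0.0177) = 1.011990
δ_res = (4.186 + 1000) × 1.011990 − 1000 = 1016.226 − 1000 = 16.23‰

16.2‰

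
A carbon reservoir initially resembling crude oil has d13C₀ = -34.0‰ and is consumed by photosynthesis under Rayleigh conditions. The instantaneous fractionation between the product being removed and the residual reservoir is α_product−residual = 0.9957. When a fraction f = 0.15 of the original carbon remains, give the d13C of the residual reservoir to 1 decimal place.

-26.1‰

Rayleigh residual: δ_res = (δ₀ + 1000)·f^(α−1) − 1000
α − 1 = -0.00430
f^(α−1) = 0.15^(-0.00430) = 1.008191
δ_res = (-34.0 + 1000) × 1.008191 − 1000 = 973.912 − 1000 = -26.09‰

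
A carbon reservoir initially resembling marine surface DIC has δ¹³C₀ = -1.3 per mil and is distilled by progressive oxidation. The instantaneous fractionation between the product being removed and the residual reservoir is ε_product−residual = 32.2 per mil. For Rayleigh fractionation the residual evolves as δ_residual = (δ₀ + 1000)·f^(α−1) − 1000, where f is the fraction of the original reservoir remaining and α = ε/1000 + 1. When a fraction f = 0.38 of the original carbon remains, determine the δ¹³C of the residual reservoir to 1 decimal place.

Rayleigh residual: δ_res = (δ₀ + 1000)·f^(α−1) − 1000
α = ε/1000 + 1 = 1.03220, so α − 1 = 0.03220
f^(α−1) = 0.38^(0.03220) = 0.969324
δ_res = (-1.3 + 1000) × 0.969324 − 1000 = 968.064 − 1000 = -31.94 per mil

-31.9 per mil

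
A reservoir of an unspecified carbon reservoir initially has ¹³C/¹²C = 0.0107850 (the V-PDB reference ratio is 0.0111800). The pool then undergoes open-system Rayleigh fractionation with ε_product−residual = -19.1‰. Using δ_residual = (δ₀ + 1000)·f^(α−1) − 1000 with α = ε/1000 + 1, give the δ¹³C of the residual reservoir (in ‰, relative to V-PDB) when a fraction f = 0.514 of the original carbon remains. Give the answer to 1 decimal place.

-23.0‰

δ₀ = (0.0107850/0.0111800 − 1)×1000 = (0.964669 − 1)×1000 = -35.331‰
α − 1 = ε/1000 = -0.0191
f^(α−1) = 0.514^(-0.0191) = 1.012793
δ_res = (-35.331 + 1000) × 1.012793 − 1000 = 977.010 − 1000 = -22.99‰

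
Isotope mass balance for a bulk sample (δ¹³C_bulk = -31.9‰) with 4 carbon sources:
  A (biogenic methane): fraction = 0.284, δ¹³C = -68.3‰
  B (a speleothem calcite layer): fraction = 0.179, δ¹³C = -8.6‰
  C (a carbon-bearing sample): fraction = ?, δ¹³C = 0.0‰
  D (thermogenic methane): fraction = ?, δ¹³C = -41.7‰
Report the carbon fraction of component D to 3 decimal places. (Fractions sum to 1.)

0.263

Let f_D and f_C be the unknown fractions; fractions sum to 1 so f_D + f_C = 0.537.
Mass balance: Σ fᵢ·δᵢ = δ_bulk ⇒ f_D·(-41.7) + f_C·(0.0) = -31.9 − (-20.937) = -10.963
Substitute f_C = 0.537 − f_D:
f_D·(-41.7 − 0.0) = -10.963 − 0.537×(0.0) = -10.963
f_D = -10.963 / -41.7 = 0.2629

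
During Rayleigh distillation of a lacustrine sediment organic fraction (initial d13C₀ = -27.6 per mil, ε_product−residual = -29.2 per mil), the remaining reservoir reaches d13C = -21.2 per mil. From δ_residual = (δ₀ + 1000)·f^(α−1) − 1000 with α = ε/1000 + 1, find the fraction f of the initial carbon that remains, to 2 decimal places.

α − 1 = ε/1000 = -0.0292
(δ_res + 1000)/(δ₀ + 1000) = (-21.2 + 1000)/(-27.6 + 1000) = 978.8/972.4 = 1.006582
f = 1.006582^(1/-0.0292) = exp(ln(1.006582)/-0.0292) = exp(0.00656/-0.0292)
f = exp(-0.2247) = 0.7988

0.80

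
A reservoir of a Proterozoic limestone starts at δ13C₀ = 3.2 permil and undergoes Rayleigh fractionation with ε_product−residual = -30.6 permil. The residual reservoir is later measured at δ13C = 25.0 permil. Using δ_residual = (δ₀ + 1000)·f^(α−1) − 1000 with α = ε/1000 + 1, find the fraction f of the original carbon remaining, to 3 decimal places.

α − 1 = ε/1000 = -0.0306
(δ_res + 1000)/(δ₀ + 1000) = (25.0 + 1000)/(3.2 + 1000) = 1025.0/1003.2 = 1.021730
f = 1.021730^(1/-0.0306) = exp(ln(1.021730)/-0.0306) = exp(0.02150/-0.0306)
f = exp(-0.7025) = 0.4953

0.495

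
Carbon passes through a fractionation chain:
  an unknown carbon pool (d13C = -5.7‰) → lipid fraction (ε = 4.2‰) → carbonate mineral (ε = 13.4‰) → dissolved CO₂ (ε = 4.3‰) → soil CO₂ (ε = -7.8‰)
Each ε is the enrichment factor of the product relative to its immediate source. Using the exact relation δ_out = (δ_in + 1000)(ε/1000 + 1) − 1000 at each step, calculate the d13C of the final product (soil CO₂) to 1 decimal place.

step 1: δ = (-5.70 + 1000)·(4.2/1000 + 1) − 1000 = -1.52‰
step 2: δ = (-1.52 + 1000)·(13.4/1000 + 1) − 1000 = 11.86‰
step 3: δ = (11.86 + 1000)·(4.3/1000 + 1) − 1000 = 16.21‰
step 4: δ = (16.21 + 1000)·(-7.8/1000 + 1) − 1000 = 8.28‰

8.3‰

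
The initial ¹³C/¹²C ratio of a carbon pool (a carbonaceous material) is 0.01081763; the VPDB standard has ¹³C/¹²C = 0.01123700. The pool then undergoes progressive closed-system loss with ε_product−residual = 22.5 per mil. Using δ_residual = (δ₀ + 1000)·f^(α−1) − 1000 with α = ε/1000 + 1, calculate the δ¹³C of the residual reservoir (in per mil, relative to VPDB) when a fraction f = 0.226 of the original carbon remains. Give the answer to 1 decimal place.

δ₀ = (0.01081763/0.01123700 − 1)×1000 = (0.962680 − 1)×1000 = -37.320 per mil
α − 1 = ε/1000 = 0.0225
f^(α−1) = 0.226^(0.0225) = 0.967091
δ_res = (-37.320 + 1000) × 0.967091 − 1000 = 930.999 − 1000 = -69.00 per mil

-69.0 per mil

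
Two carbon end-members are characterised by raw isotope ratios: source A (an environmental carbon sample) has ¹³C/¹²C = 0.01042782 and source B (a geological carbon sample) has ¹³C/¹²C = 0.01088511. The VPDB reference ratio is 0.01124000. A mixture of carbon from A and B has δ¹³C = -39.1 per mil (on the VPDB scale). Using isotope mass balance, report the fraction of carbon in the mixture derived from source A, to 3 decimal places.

δ_A = (0.01042782/0.01124000 − 1)×1000 = (0.927742 − 1)×1000 = -72.258 per mil
δ_B = (0.01088511/0.01124000 − 1)×1000 = (0.968426 − 1)×1000 = -31.574 per mil
f_A = (δ_mix − δ_B)/(δ_A − δ_B) = (-39.1 − (-31.574))/(-72.258 − (-31.574))
f_A = -7.526 / -40.684 = 0.1850

0.185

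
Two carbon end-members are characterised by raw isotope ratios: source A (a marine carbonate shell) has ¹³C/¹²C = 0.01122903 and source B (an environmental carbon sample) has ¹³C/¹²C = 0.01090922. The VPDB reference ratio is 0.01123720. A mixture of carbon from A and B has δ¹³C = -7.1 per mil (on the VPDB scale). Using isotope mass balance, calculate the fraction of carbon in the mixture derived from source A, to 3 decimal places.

δ_A = (0.01122903/0.01123720 − 1)×1000 = (0.999273 − 1)×1000 = -0.727 per mil
δ_B = (0.01090922/0.01123720 − 1)×1000 = (0.970813 − 1)×1000 = -29.187 per mil
f_A = (δ_mix − δ_B)/(δ_A − δ_B) = (-7.1 − (-29.187))/(-0.727 − (-29.187))
f_A = 22.087 / 28.460 = 0.7761

0.776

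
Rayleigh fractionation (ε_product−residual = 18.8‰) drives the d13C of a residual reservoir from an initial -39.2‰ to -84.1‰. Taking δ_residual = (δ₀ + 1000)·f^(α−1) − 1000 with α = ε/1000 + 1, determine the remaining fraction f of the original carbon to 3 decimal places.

α − 1 = ε/1000 = 0.0188
(δ_res + 1000)/(δ₀ + 1000) = (-84.1 + 1000)/(-39.2 + 1000) = 915.9/960.8 = 0.953268
f = 0.953268^(1/0.0188) = exp(ln(0.953268)/0.0188) = exp(-0.04786/0.0188)
f = exp(-2.5457) = 0.0784

0.078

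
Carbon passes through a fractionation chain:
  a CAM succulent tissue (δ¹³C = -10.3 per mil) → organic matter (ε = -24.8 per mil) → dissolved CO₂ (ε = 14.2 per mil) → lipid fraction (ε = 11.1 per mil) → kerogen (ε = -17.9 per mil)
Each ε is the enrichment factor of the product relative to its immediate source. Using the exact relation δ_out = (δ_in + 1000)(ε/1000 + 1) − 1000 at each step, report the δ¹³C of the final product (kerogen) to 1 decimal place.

step 1: δ = (-10.30 + 1000)·(-24.8/1000 + 1) − 1000 = -34.84 per mil
step 2: δ = (-34.84 + 1000)·(14.2/1000 + 1) − 1000 = -21.14 per mil
step 3: δ = (-21.14 + 1000)·(11.1/1000 + 1) − 1000 = -10.27 per mil
step 4: δ = (-10.27 + 1000)·(-17.9/1000 + 1) − 1000 = -27.99 per mil

-28.0 per mil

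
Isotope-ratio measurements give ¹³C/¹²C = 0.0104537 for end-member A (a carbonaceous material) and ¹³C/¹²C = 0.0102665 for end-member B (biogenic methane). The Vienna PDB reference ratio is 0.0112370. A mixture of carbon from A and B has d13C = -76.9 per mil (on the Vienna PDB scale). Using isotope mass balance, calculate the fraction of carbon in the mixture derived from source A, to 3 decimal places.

0.568

δ_A = (0.0104537/0.0112370 − 1)×1000 = (0.930293 − 1)×1000 = -69.707 per mil
δ_B = (0.0102665/0.0112370 − 1)×1000 = (0.913634 − 1)×1000 = -86.366 per mil
f_A = (δ_mix − δ_B)/(δ_A − δ_B) = (-76.9 − (-86.366))/(-69.707 − (-86.366))
f_A = 9.466 / 16.659 = 0.5682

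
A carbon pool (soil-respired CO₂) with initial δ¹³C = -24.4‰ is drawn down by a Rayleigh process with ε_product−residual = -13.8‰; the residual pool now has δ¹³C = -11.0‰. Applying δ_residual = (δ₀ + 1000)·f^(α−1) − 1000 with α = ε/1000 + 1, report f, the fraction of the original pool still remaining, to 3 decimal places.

0.372

α − 1 = ε/1000 = -0.0138
(δ_res + 1000)/(δ₀ + 1000) = (-11.0 + 1000)/(-24.4 + 1000) = 989.0/975.6 = 1.013735
f = 1.013735^(1/-0.0138) = exp(ln(1.013735)/-0.0138) = exp(0.01364/-0.0138)
f = exp(-0.9885) = 0.3721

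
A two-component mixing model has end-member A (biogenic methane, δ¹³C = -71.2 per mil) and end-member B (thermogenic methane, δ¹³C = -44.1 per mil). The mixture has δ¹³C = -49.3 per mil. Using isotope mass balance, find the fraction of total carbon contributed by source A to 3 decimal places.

0.192

δ_mix = f_A·δ_A + (1 − f_A)·δ_B  ⇒  f_A = (δ_mix − δ_B)/(δ_A − δ_B)
f_A = (-49.3 − (-44.1)) / (-71.2 − (-44.1))
f_A = -5.2 / -27.1 = 0.1919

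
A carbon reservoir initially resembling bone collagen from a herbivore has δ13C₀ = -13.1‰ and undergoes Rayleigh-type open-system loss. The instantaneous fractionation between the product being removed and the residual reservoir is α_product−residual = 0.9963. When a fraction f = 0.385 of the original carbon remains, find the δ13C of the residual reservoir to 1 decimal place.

-9.6‰

Rayleigh residual: δ_res = (δ₀ + 1000)·f^(α−1) − 1000
α − 1 = -0.00370
f^(α−1) = 0.385^(-0.00370) = 1.003538
δ_res = (-13.1 + 1000) × 1.003538 − 1000 = 990.392 − 1000 = -9.61‰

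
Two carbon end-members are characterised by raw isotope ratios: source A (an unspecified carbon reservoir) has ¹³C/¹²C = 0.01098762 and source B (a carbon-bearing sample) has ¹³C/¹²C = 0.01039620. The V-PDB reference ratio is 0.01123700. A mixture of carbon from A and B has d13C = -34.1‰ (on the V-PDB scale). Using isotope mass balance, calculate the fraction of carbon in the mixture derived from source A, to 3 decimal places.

δ_A = (0.01098762/0.01123700 − 1)×1000 = (0.977807 − 1)×1000 = -22.193‰
δ_B = (0.01039620/0.01123700 − 1)×1000 = (0.925176 − 1)×1000 = -74.824‰
f_A = (δ_mix − δ_B)/(δ_A − δ_B) = (-34.1 − (-74.824))/(-22.193 − (-74.824))
f_A = 40.724 / 52.631 = 0.7738

0.774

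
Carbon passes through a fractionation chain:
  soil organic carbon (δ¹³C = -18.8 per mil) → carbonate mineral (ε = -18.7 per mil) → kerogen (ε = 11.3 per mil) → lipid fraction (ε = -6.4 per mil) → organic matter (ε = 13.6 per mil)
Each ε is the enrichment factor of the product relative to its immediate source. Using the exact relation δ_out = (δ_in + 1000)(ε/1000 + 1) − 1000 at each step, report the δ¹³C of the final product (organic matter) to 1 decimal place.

-19.3 per mil

step 1: δ = (-18.80 + 1000)·(-18.7/1000 + 1) − 1000 = -37.15 per mil
step 2: δ = (-37.15 + 1000)·(11.3/1000 + 1) − 1000 = -26.27 per mil
step 3: δ = (-26.27 + 1000)·(-6.4/1000 + 1) − 1000 = -32.50 per mil
step 4: δ = (-32.50 + 1000)·(13.6/1000 + 1) − 1000 = -19.34 per mil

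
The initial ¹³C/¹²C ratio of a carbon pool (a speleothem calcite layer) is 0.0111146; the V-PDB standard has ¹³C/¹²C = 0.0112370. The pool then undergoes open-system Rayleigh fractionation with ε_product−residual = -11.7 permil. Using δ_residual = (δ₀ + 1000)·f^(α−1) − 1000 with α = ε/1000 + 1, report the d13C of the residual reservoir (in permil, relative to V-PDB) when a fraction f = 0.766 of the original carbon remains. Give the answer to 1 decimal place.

-7.8 permil

δ₀ = (0.0111146/0.0112370 − 1)×1000 = (0.989107 − 1)×1000 = -10.893 permil
α − 1 = ε/1000 = -0.0117
f^(α−1) = 0.766^(-0.0117) = 1.003124
δ_res = (-10.893 + 1000) × 1.003124 − 1000 = 992.197 − 1000 = -7.80 permil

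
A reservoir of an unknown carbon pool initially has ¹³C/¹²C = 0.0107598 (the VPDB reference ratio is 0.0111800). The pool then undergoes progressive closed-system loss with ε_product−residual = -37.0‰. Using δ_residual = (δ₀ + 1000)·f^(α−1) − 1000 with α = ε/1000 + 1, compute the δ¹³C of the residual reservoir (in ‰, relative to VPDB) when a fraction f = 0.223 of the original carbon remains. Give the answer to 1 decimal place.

17.4‰

δ₀ = (0.0107598/0.0111800 − 1)×1000 = (0.962415 − 1)×1000 = -37.585‰
α − 1 = ε/1000 = -0.0370
f^(α−1) = 0.223^(-0.0370) = 1.057092
δ_res = (-37.585 + 1000) × 1.057092 − 1000 = 1017.361 − 1000 = 17.36‰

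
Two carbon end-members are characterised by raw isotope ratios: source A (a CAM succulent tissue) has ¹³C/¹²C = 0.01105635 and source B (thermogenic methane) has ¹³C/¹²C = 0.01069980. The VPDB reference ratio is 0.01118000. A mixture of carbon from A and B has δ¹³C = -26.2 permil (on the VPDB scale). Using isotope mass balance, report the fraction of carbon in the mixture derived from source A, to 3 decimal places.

0.525

δ_A = (0.01105635/0.01118000 − 1)×1000 = (0.988940 − 1)×1000 = -11.060 permil
δ_B = (0.01069980/0.01118000 − 1)×1000 = (0.957048 − 1)×1000 = -42.952 permil
f_A = (δ_mix − δ_B)/(δ_A − δ_B) = (-26.2 − (-42.952))/(-11.060 − (-42.952))
f_A = 16.752 / 31.892 = 0.5253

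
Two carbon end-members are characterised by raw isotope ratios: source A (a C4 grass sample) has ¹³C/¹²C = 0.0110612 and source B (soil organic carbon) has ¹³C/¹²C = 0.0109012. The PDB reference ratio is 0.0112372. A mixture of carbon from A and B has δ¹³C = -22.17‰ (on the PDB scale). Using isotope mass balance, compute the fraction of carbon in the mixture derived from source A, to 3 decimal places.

δ_A = (0.0110612/0.0112372 − 1)×1000 = (0.984338 − 1)×1000 = -15.662‰
δ_B = (0.0109012/0.0112372 − 1)×1000 = (0.970099 − 1)×1000 = -29.901‰
f_A = (δ_mix − δ_B)/(δ_A − δ_B) = (-22.17 − (-29.901))/(-15.662 − (-29.901))
f_A = 7.731 / 14.238 = 0.5429

0.543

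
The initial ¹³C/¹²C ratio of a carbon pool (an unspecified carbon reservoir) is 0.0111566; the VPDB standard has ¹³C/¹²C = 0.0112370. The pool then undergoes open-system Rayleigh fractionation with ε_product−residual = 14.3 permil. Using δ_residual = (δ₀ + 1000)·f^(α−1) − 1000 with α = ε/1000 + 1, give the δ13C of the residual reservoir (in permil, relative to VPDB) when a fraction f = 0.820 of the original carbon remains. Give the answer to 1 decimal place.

δ₀ = (0.0111566/0.0112370 − 1)×1000 = (0.992845 − 1)×1000 = -7.155 permil
α − 1 = ε/1000 = 0.0143
f^(α−1) = 0.820^(0.0143) = 0.997166
δ_res = (-7.155 + 1000) × 0.997166 − 1000 = 990.032 − 1000 = -9.97 permil

-10.0 permil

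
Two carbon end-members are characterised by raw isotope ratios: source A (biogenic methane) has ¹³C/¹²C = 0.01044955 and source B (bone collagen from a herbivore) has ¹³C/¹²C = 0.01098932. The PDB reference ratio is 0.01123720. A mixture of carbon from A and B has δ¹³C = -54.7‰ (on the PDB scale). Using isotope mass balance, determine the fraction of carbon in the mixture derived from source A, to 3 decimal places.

δ_A = (0.01044955/0.01123720 − 1)×1000 = (0.929907 − 1)×1000 = -70.093‰
δ_B = (0.01098932/0.01123720 − 1)×1000 = (0.977941 − 1)×1000 = -22.059‰
f_A = (δ_mix − δ_B)/(δ_A − δ_B) = (-54.7 − (-22.059))/(-70.093 − (-22.059))
f_A = -32.641 / -48.034 = 0.6795

0.680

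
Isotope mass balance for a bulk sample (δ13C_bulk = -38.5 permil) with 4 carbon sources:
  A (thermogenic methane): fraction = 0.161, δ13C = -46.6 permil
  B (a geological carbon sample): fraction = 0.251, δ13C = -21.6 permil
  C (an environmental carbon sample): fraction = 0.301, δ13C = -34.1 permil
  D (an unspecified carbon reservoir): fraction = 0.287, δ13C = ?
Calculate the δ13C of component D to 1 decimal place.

Isotope mass balance: δ_bulk = Σ fᵢ·δᵢ.
-38.5 = 0.161×(-46.6) + 0.251×(-21.6) + 0.301×(-34.1) + 0.287×δ_D
0.287·δ_D = -38.5 − (-23.188) = -15.312
δ_D = -15.312 / 0.287 = -53.35 permil

-53.4 permil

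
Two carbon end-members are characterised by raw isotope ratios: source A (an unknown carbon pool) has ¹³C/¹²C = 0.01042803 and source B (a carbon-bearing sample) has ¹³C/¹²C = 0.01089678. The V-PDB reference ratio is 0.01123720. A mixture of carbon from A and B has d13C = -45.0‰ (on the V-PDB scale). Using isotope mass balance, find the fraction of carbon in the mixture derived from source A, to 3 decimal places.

0.353

δ_A = (0.01042803/0.01123720 − 1)×1000 = (0.927992 − 1)×1000 = -72.008‰
δ_B = (0.01089678/0.01123720 − 1)×1000 = (0.969706 − 1)×1000 = -30.294‰
f_A = (δ_mix − δ_B)/(δ_A − δ_B) = (-45.0 − (-30.294))/(-72.008 − (-30.294))
f_A = -14.706 / -41.714 = 0.3525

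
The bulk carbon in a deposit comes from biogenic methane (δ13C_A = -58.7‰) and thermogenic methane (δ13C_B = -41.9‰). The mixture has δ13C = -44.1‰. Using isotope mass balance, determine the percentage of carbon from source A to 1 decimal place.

δ_mix = f_A·δ_A + (1 − f_A)·δ_B  ⇒  f_A = (δ_mix − δ_B)/(δ_A − δ_B)
f_A = (-44.1 − (-41.9)) / (-58.7 − (-41.9))
f_A = -2.2 / -16.8 = 0.1310

13.1%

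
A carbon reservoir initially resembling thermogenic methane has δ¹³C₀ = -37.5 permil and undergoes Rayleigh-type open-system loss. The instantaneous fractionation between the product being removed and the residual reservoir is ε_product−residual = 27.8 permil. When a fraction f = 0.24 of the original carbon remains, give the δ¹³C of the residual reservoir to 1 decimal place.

-74.9 permil

Rayleigh residual: δ_res = (δ₀ + 1000)·f^(α−1) − 1000
α = ε/1000 + 1 = 1.02780, so α − 1 = 0.02780
f^(α−1) = 0.24^(0.02780) = 0.961103
δ_res = (-37.5 + 1000) × 0.961103 − 1000 = 925.062 − 1000 = -74.94 permil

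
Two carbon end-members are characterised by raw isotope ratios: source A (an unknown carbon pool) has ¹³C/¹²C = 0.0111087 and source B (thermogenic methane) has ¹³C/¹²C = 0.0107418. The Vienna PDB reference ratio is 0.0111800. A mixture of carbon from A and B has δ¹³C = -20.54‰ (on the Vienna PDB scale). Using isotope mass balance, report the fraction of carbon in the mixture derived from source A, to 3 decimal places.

δ_A = (0.0111087/0.0111800 − 1)×1000 = (0.993623 − 1)×1000 = -6.377‰
δ_B = (0.0107418/0.0111800 − 1)×1000 = (0.960805 − 1)×1000 = -39.195‰
f_A = (δ_mix − δ_B)/(δ_A − δ_B) = (-20.54 − (-39.195))/(-6.377 − (-39.195))
f_A = 18.655 / 32.818 = 0.5684

0.568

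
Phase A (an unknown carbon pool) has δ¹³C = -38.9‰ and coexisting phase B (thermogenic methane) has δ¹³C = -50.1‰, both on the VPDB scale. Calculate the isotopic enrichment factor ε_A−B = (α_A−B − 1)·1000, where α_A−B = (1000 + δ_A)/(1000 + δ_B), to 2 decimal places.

α_A−B = (1000 + -38.9) / (1000 + -50.1) = 961.1 / 949.9 = 1.011791
ε_A−B = (1.011791 − 1) × 1000 = 11.791‰
(The approximation ε ≈ δ_A − δ_B would give 11.2‰.)

11.79‰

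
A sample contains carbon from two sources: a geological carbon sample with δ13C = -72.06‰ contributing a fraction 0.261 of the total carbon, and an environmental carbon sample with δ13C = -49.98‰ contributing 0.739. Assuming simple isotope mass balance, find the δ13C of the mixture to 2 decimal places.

-55.74‰

δ_mix = f_A·δ_A + f_B·δ_B
δ_mix = 0.261 × (-72.06) + 0.739 × (-49.98)
δ_mix = -18.808 + -36.935 = -55.743‰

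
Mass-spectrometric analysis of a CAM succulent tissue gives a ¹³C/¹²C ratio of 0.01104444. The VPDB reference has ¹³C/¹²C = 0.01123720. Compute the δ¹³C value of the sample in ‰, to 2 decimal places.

-17.15‰

δ¹³C = (R_sample / R_standard − 1) × 1000
R_sample / R_standard = 0.01104444 / 0.01123720 = 0.982846
δ¹³C = (0.982846 − 1) × 1000 = -17.154‰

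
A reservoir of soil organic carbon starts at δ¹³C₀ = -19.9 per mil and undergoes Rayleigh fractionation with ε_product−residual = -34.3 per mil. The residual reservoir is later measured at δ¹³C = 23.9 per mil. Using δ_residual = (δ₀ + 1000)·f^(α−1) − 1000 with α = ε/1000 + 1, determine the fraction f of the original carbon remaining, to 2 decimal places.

α − 1 = ε/1000 = -0.0343
(δ_res + 1000)/(δ₀ + 1000) = (23.9 + 1000)/(-19.9 + 1000) = 1023.9/980.1 = 1.044689
f = 1.044689^(1/-0.0343) = exp(ln(1.044689)/-0.0343) = exp(0.04372/-0.0343)
f = exp(-1.2746) = 0.2795

0.28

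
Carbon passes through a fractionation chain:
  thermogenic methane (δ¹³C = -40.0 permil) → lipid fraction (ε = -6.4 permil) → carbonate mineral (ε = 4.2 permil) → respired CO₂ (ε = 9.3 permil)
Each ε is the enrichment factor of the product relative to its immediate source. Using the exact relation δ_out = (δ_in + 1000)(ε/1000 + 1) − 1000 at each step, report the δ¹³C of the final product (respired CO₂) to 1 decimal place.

step 1: δ = (-40.00 + 1000)·(-6.4/1000 + 1) − 1000 = -46.14 permil
step 2: δ = (-46.14 + 1000)·(4.2/1000 + 1) − 1000 = -42.14 permil
step 3: δ = (-42.14 + 1000)·(9.3/1000 + 1) − 1000 = -33.23 permil

-33.2 permil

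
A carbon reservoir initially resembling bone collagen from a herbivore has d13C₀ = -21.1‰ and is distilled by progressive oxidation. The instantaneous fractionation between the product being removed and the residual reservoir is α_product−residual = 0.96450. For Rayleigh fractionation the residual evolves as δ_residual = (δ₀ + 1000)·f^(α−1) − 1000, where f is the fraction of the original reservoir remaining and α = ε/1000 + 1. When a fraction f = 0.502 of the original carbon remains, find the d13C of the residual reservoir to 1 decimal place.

3.1‰

Rayleigh residual: δ_res = (δ₀ + 1000)·f^(α−1) − 1000
α − 1 = -0.03550
f^(α−1) = 0.502^(-0.03550) = 1.024767
δ_res = (-21.1 + 1000) × 1.024767 − 1000 = 1003.144 − 1000 = 3.14‰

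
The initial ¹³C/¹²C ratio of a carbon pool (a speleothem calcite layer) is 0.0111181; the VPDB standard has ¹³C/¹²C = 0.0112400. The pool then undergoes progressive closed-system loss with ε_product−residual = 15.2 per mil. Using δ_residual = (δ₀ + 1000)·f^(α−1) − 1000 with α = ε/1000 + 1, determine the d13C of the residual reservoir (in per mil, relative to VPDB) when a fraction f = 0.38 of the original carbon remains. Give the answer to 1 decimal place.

δ₀ = (0.0111181/0.0112400 − 1)×1000 = (0.989155 − 1)×1000 = -10.845 per mil
α − 1 = ε/1000 = 0.0152
f^(α−1) = 0.38^(0.0152) = 0.985400
δ_res = (-10.845 + 1000) × 0.985400 − 1000 = 974.713 − 1000 = -25.29 per mil

-25.3 per mil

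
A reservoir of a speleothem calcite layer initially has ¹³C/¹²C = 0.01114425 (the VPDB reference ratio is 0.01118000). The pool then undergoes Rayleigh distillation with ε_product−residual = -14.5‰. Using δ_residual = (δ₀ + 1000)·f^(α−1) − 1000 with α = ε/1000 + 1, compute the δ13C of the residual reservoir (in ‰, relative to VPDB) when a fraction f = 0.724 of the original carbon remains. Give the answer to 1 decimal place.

1.5‰

δ₀ = (0.01114425/0.01118000 − 1)×1000 = (0.996802 − 1)×1000 = -3.198‰
α − 1 = ε/1000 = -0.0145
f^(α−1) = 0.724^(-0.0145) = 1.004694
δ_res = (-3.198 + 1000) × 1.004694 − 1000 = 1001.481 − 1000 = 1.48‰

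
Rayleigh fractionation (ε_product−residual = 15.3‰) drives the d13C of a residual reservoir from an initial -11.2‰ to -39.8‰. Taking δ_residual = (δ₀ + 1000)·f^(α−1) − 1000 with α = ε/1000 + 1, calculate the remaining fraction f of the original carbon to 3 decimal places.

0.147

α − 1 = ε/1000 = 0.0153
(δ_res + 1000)/(δ₀ + 1000) = (-39.8 + 1000)/(-11.2 + 1000) = 960.2/988.8 = 0.971076
f = 0.971076^(1/0.0153) = exp(ln(0.971076)/0.0153) = exp(-0.02935/0.0153)
f = exp(-1.9183) = 0.1469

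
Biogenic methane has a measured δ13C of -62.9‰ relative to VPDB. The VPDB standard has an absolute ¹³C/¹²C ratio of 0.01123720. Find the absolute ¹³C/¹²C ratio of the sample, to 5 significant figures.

0.010530

R_sample = R_standard × (δ13C/1000 + 1)
R_sample = 0.01123720 × (-62.9/1000 + 1) = 0.01123720 × 0.937100
R_sample = 0.0105304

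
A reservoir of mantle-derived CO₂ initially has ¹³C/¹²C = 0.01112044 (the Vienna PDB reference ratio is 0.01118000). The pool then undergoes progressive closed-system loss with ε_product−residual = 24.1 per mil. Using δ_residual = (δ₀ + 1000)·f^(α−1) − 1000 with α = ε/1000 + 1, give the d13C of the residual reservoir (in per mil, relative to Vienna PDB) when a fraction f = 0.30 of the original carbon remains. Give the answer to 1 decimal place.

δ₀ = (0.01112044/0.01118000 − 1)×1000 = (0.994673 − 1)×1000 = -5.327 per mil
α − 1 = ε/1000 = 0.0241
f^(α−1) = 0.30^(0.0241) = 0.971401
δ_res = (-5.327 + 1000) × 0.971401 − 1000 = 966.226 − 1000 = -33.77 per mil

-33.8 per mil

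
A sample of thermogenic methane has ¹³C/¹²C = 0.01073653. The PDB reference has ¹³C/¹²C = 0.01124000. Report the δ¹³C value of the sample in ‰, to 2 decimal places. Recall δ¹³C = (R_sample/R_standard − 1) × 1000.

δ¹³C = (R_sample / R_standard − 1) × 1000
R_sample / R_standard = 0.01073653 / 0.01124000 = 0.955207
δ¹³C = (0.955207 − 1) × 1000 = -44.793‰

-44.79‰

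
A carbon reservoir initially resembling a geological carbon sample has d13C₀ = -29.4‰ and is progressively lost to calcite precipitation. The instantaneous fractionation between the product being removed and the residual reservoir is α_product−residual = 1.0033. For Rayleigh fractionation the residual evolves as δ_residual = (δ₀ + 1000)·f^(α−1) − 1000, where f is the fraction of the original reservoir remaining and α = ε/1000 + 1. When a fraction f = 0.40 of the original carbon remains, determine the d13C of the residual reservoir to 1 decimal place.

-32.3‰

Rayleigh residual: δ_res = (δ₀ + 1000)·f^(α−1) − 1000
α − 1 = 0.00330
f^(α−1) = 0.40^(0.00330) = 0.996981
δ_res = (-29.4 + 1000) × 0.996981 − 1000 = 967.670 − 1000 = -32.33‰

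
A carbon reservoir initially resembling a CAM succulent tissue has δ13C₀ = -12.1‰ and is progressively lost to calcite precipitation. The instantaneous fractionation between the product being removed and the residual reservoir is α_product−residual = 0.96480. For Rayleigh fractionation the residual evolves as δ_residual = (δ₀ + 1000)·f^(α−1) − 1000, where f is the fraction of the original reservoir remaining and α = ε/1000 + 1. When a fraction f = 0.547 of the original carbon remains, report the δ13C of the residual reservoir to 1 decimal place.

9.1‰

Rayleigh residual: δ_res = (δ₀ + 1000)·f^(α−1) − 1000
α − 1 = -0.03520
f^(α−1) = 0.547^(-0.03520) = 1.021463
δ_res = (-12.1 + 1000) × 1.021463 − 1000 = 1009.104 − 1000 = 9.10‰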